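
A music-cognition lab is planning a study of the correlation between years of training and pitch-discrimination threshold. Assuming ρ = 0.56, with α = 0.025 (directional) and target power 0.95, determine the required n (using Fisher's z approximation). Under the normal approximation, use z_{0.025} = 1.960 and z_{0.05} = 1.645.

Fisher's z: C = ½·ln((1+r)/(1−r)) = ½·ln(3.5455) = 0.6328.
n = ((z_{α} + z_β)/C)² + 3.
(1.960 + 1.645) / 0.6328 = 3.605 / 0.6328 = 5.697.
n = 5.697² + 3 = 32.45 + 3 = 35.5.
Round up.

n = 36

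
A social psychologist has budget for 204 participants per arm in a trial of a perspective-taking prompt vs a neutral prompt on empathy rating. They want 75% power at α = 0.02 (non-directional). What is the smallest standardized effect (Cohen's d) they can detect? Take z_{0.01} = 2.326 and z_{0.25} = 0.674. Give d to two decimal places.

d_min ≈ 0.30

For two independent groups of n = 204 each: d_min = (z_{α/2} + z_β)·√(2/n).
z-sum = 2.326 + 0.674 = 3.000.
d_min = 3.000 × √(2/204) = 3.000 × 0.0990 = 0.297.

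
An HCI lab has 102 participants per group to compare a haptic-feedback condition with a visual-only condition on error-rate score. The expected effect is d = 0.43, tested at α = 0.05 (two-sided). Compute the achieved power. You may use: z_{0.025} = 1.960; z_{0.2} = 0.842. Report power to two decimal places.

power ≈ 0.87

For two equal groups, power = Φ(d·√(n/2) − z_{α/2}).
d·√(n/2) = 0.43 × √(102/2) = 0.43 × 7.141 = 3.071.
z_β = 3.071 − 1.960 = 1.111.
Power = Φ(1.111) = 0.867.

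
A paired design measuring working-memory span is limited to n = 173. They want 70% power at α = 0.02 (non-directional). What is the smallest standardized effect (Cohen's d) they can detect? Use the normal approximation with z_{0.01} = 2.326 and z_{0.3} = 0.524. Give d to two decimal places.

d_min ≈ 0.22

For a single sample (or paired design) of n = 173: d_min = (z_{α/2} + z_β)/√n.
z-sum = 2.326 + 0.524 = 2.850.
d_min = 2.850 / √173 = 2.850 / 13.153 = 0.217.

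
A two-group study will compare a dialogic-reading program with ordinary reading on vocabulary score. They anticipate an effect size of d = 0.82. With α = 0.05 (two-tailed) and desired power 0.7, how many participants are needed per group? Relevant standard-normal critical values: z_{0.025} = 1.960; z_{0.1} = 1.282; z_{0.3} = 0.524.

n = 19 per group

For two independent groups with equal n: n = 2·((z_{α/2} + z_β) / d)².
z_{α/2} + z_β = 1.960 + 0.524 = 2.484.
n = 2 × (2.484 / 0.82)² = 2 × 3.029² = 2 × 9.18 = 18.4.
Round up to the next whole participant.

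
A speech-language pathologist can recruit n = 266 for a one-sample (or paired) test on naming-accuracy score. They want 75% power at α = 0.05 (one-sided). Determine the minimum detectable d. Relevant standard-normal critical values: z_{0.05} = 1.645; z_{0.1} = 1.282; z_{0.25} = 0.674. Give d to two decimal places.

d_min ≈ 0.14

For a single sample (or paired design) of n = 266: d_min = (z_{α} + z_β)/√n.
z-sum = 1.645 + 0.674 = 2.319.
d_min = 2.319 / √266 = 2.319 / 16.310 = 0.142.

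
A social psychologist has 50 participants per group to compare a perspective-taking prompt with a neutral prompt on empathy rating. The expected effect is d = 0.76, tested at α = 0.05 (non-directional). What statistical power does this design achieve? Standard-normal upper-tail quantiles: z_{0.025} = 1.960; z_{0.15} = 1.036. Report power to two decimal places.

For two equal groups, power = Φ(d·√(n/2) − z_{α/2}).
d·√(n/2) = 0.76 × √(50/2) = 0.76 × 5.000 = 3.800.
z_β = 3.800 − 1.960 = 1.840.
Power = Φ(1.840) = 0.967.

power ≈ 0.97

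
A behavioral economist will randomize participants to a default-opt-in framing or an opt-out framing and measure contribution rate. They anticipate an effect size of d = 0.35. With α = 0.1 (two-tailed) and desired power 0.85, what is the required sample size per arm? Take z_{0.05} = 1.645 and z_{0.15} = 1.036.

For two independent groups with equal n: n = 2·((z_{α/2} + z_β) / d)².
z_{α/2} + z_β = 1.645 + 1.036 = 2.681.
n = 2 × (2.681 / 0.35)² = 2 × 7.660² = 2 × 58.68 = 117.4.
Round up to the next whole participant.

n = 118 per group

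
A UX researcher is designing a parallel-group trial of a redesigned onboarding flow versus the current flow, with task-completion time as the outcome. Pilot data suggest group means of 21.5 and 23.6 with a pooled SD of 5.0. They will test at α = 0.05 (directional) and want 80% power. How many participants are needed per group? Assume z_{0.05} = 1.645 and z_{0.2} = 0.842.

Cohen's d = |M₁ − M₂| / SD_pooled = |21.5 − 23.6| / 5.0 = 2.1 / 5.0 = 0.420.
For two independent groups with equal n: n = 2·((z_{α} + z_β) / d)².
z_{α} + z_β = 1.645 + 0.842 = 2.487.
n = 2 × (2.487 / 0.420)² = 2 × 5.921² = 2 × 35.06 = 70.1.
Round up to the next whole participant.

n = 71 per group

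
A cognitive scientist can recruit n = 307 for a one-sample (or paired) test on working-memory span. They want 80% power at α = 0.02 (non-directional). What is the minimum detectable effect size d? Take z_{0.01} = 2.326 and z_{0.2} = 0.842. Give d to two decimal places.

For a single sample (or paired design) of n = 307: d_min = (z_{α/2} + z_β)/√n.
z-sum = 2.326 + 0.842 = 3.168.
d_min = 3.168 / √307 = 3.168 / 17.521 = 0.181.

d_min ≈ 0.18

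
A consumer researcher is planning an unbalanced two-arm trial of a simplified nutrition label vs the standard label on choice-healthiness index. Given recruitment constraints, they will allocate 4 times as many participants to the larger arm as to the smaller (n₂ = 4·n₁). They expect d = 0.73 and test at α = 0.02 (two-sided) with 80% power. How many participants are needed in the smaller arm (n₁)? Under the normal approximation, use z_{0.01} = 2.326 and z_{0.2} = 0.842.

With allocation ratio k = n₂/n₁ = 4, Var(x̄₁−x̄₂) = σ²(1/n₁ + 1/(k·n₁)) = σ²·(k+1)/(k·n₁).
So n₁ = (1 + 1/k)·((z_{α/2} + z_β)/d)² = 1.250 × (3.168/0.73)².
n₁ = 1.250 × 18.83 = 23.5.
Round up: n₁ = 24, giving n₂ = 4 × 24 = 96.

n₁ = 24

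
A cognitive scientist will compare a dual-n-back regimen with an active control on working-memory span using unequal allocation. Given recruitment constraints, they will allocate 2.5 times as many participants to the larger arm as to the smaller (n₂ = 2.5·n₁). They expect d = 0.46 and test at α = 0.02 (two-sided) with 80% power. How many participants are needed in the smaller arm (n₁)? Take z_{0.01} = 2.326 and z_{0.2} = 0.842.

With allocation ratio k = n₂/n₁ = 2.5, Var(x̄₁−x̄₂) = σ²(1/n₁ + 1/(k·n₁)) = σ²·(k+1)/(k·n₁).
So n₁ = (1 + 1/k)·((z_{α/2} + z_β)/d)² = 1.400 × (3.168/0.46)².
n₁ = 1.400 × 47.43 = 66.4.
Round up: n₁ = 67, giving n₂ = ⌈2.5 × 67⌉ = ⌈167.5⌉ = 168.

n₁ = 67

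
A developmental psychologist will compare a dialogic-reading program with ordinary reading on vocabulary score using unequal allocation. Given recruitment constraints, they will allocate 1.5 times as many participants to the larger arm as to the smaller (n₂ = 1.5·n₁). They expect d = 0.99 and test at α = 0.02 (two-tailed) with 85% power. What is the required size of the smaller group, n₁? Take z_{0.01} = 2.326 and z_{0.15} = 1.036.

With allocation ratio k = n₂/n₁ = 1.5, Var(x̄₁−x̄₂) = σ²(1/n₁ + 1/(k·n₁)) = σ²·(k+1)/(k·n₁).
So n₁ = (1 + 1/k)·((z_{α/2} + z_β)/d)² = 1.667 × (3.362/0.99)².
n₁ = 1.667 × 11.53 = 19.2.
Round up: n₁ = 20, giving n₂ = 1.5 × 20 = 30.

n₁ = 20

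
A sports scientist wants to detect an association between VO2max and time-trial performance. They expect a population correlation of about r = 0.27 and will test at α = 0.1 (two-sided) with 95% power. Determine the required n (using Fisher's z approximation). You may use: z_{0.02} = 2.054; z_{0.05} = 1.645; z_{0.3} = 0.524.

Fisher's z: C = ½·ln((1+r)/(1−r)) = ½·ln(1.7397) = 0.2769.
n = ((z_{α/2} + z_β)/C)² + 3.
(1.645 + 1.645) / 0.2769 = 3.290 / 0.2769 = 11.882.
n = 11.882² + 3 = 141.17 + 3 = 144.2.
Round up.

n = 145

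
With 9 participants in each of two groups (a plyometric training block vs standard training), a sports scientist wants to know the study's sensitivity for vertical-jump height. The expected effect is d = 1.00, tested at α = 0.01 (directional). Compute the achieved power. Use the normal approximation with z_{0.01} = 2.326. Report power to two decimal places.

For two equal groups, power = Φ(d·√(n/2) − z_{α}).
d·√(n/2) = 1.00 × √(9/2) = 1.00 × 2.121 = 2.121.
z_β = 2.121 − 2.326 = -0.205.
Power = Φ(-0.205) = 0.419.

power ≈ 0.42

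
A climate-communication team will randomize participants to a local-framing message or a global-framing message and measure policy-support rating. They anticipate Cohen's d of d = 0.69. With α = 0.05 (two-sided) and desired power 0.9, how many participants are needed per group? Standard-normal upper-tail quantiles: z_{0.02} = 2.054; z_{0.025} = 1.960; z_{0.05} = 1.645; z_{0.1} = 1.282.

For two independent groups with equal n: n = 2·((z_{α/2} + z_β) / d)².
z_{α/2} + z_β = 1.960 + 1.282 = 3.242.
n = 2 × (3.242 / 0.69)² = 2 × 4.699² = 2 × 22.08 = 44.2.
Round up to the next whole participant.

n = 45 per group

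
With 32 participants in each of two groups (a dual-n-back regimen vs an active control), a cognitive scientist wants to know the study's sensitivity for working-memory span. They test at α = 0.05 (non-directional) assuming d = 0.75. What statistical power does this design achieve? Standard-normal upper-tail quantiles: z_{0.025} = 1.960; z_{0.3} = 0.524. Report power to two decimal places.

power ≈ 0.85

For two equal groups, power = Φ(d·√(n/2) − z_{α/2}).
d·√(n/2) = 0.75 × √(32/2) = 0.75 × 4.000 = 3.000.
z_β = 3.000 − 1.960 = 1.040.
Power = Φ(1.040) = 0.851.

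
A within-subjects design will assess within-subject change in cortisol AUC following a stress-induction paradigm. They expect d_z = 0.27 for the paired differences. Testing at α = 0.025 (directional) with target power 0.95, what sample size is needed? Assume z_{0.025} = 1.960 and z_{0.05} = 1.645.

For a paired (one-sample on differences) test: n = ((z_{α} + z_β) / d)².
z_{α} + z_β = 1.960 + 1.645 = 3.605.
n = (3.605 / 0.27)² = 13.352² = 178.27.
Round up.

n = 179 pairs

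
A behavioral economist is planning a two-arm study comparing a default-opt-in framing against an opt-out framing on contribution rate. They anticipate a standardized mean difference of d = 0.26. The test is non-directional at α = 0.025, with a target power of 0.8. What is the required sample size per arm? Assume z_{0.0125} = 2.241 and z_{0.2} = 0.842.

n = 282 per group

For two independent groups with equal n: n = 2·((z_{α/2} + z_β) / d)².
z_{α/2} + z_β = 2.241 + 0.842 = 3.083.
n = 2 × (3.083 / 0.26)² = 2 × 11.858² = 2 × 140.60 = 281.2.
Round up to the next whole participant.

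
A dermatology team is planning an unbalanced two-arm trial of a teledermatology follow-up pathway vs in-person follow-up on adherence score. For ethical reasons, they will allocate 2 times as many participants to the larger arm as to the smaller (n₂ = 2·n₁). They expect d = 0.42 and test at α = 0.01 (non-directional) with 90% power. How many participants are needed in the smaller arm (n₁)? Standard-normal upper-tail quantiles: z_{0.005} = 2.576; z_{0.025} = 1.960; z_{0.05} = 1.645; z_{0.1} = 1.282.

n₁ = 127

With allocation ratio k = n₂/n₁ = 2, Var(x̄₁−x̄₂) = σ²(1/n₁ + 1/(k·n₁)) = σ²·(k+1)/(k·n₁).
So n₁ = (1 + 1/k)·((z_{α/2} + z_β)/d)² = 1.500 × (3.858/0.42)².
n₁ = 1.500 × 84.38 = 126.6.
Round up: n₁ = 127, giving n₂ = 2 × 127 = 254.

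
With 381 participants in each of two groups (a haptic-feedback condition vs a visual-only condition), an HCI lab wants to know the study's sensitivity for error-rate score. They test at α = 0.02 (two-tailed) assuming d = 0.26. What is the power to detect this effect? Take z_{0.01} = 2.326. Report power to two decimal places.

power ≈ 0.90

For two equal groups, power = Φ(d·√(n/2) − z_{α/2}).
d·√(n/2) = 0.26 × √(381/2) = 0.26 × 13.802 = 3.589.
z_β = 3.589 − 2.326 = 1.263.
Power = Φ(1.263) = 0.897.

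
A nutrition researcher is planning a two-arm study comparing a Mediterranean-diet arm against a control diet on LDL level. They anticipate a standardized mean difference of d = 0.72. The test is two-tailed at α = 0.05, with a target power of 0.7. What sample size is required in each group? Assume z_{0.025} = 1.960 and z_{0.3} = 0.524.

For two independent groups with equal n: n = 2·((z_{α/2} + z_β) / d)².
z_{α/2} + z_β = 1.960 + 0.524 = 2.484.
n = 2 × (2.484 / 0.72)² = 2 × 3.450² = 2 × 11.90 = 23.8.
Round up to the next whole participant.

n = 24 per group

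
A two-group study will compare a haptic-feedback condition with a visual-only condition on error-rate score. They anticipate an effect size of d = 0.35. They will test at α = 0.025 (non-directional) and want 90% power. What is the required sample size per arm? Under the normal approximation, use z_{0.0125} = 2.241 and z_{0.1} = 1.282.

For two independent groups with equal n: n = 2·((z_{α/2} + z_β) / d)².
z_{α/2} + z_β = 2.241 + 1.282 = 3.523.
n = 2 × (3.523 / 0.35)² = 2 × 10.066² = 2 × 101.32 = 202.6.
Round up to the next whole participant.

n = 203 per group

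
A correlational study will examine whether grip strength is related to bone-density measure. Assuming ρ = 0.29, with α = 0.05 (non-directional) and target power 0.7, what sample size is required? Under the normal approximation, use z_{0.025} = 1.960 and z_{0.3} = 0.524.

Fisher's z: C = ½·ln((1+r)/(1−r)) = ½·ln(1.8169) = 0.2986.
n = ((z_{α/2} + z_β)/C)² + 3.
(1.960 + 0.524) / 0.2986 = 2.484 / 0.2986 = 8.319.
n = 8.319² + 3 = 69.20 + 3 = 72.2.
Round up.

n = 73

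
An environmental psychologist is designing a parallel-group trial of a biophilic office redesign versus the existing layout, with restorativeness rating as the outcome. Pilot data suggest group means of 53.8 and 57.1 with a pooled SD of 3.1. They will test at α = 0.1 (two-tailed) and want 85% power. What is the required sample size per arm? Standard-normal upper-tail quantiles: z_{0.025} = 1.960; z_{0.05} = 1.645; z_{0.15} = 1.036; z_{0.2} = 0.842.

n = 13 per group

Cohen's d = |M₁ − M₂| / SD_pooled = |53.8 − 57.1| / 3.1 = 3.3 / 3.1 = 1.065.
For two independent groups with equal n: n = 2·((z_{α/2} + z_β) / d)².
z_{α/2} + z_β = 1.645 + 1.036 = 2.681.
n = 2 × (2.681 / 1.065)² = 2 × 2.517² = 2 × 6.34 = 12.7.
Round up to the next whole participant.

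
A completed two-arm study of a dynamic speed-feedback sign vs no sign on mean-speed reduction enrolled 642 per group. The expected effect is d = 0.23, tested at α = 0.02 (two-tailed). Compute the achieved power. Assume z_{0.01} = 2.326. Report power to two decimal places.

power ≈ 0.96

For two equal groups, power = Φ(d·√(n/2) − z_{α/2}).
d·√(n/2) = 0.23 × √(642/2) = 0.23 × 17.916 = 4.121.
z_β = 4.121 − 2.326 = 1.795.
Power = Φ(1.795) = 0.964.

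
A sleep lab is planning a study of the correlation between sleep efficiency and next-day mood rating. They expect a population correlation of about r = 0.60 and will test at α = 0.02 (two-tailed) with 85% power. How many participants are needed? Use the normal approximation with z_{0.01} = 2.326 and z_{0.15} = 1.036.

n = 27

Fisher's z: C = ½·ln((1+r)/(1−r)) = ½·ln(4.0000) = 0.6931.
n = ((z_{α/2} + z_β)/C)² + 3.
(2.326 + 1.036) / 0.6931 = 3.362 / 0.6931 = 4.851.
n = 4.851² + 3 = 23.53 + 3 = 26.5.
Round up.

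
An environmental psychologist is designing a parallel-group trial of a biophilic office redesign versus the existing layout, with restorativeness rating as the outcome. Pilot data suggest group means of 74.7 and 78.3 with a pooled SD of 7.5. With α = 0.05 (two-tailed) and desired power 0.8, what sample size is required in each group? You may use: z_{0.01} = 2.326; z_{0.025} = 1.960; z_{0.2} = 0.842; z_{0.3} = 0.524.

n = 69 per group

Cohen's d = |M₁ − M₂| / SD_pooled = |74.7 − 78.3| / 7.5 = 3.6 / 7.5 = 0.480.
For two independent groups with equal n: n = 2·((z_{α/2} + z_β) / d)².
z_{α/2} + z_β = 1.960 + 0.842 = 2.802.
n = 2 × (2.802 / 0.480)² = 2 × 5.838² = 2 × 34.08 = 68.2.
Round up to the next whole participant.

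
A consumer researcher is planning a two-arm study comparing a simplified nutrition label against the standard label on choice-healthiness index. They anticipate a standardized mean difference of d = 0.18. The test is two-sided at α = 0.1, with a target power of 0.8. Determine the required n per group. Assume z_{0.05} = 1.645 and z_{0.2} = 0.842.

For two independent groups with equal n: n = 2·((z_{α/2} + z_β) / d)².
z_{α/2} + z_β = 1.645 + 0.842 = 2.487.
n = 2 × (2.487 / 0.18)² = 2 × 13.817² = 2 × 190.90 = 381.8.
Round up to the next whole participant.

n = 382 per group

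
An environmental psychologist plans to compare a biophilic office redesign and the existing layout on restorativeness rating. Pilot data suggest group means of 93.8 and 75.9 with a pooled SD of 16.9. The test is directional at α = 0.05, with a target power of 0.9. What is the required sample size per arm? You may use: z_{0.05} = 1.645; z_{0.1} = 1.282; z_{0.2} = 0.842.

Cohen's d = |M₁ − M₂| / SD_pooled = |93.8 − 75.9| / 16.9 = 17.9 / 16.9 = 1.059.
For two independent groups with equal n: n = 2·((z_{α} + z_β) / d)².
z_{α} + z_β = 1.645 + 1.282 = 2.927.
n = 2 × (2.927 / 1.059)² = 2 × 2.764² = 2 × 7.64 = 15.3.
Round up to the next whole participant.

n = 16 per group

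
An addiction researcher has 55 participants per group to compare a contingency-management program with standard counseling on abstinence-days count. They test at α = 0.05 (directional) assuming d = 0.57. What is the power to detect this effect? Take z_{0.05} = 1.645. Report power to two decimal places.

power ≈ 0.91

For two equal groups, power = Φ(d·√(n/2) − z_{α}).
d·√(n/2) = 0.57 × √(55/2) = 0.57 × 5.244 = 2.989.
z_β = 2.989 − 1.645 = 1.344.
Power = Φ(1.344) = 0.911.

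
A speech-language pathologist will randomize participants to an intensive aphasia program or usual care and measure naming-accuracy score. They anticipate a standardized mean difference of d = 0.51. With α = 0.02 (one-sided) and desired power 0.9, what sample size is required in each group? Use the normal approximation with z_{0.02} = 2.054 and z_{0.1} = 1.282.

n = 86 per group

For two independent groups with equal n: n = 2·((z_{α} + z_β) / d)².
z_{α} + z_β = 2.054 + 1.282 = 3.336.
n = 2 × (3.336 / 0.51)² = 2 × 6.541² = 2 × 42.79 = 85.6.
Round up to the next whole participant.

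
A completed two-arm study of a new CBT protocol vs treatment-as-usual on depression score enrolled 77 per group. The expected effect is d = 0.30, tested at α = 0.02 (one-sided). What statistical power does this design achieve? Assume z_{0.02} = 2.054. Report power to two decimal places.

For two equal groups, power = Φ(d·√(n/2) − z_{α}).
d·√(n/2) = 0.30 × √(77/2) = 0.30 × 6.205 = 1.861.
z_β = 1.861 − 2.054 = -0.193.
Power = Φ(-0.193) = 0.424.

power ≈ 0.42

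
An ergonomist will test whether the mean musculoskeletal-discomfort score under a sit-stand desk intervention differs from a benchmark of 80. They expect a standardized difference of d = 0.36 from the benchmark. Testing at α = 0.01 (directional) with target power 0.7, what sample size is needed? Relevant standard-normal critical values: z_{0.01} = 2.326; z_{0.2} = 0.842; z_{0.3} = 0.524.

For a one-sample test: n = ((z_{α} + z_β) / d)².
z_{α} + z_β = 2.326 + 0.524 = 2.850.
n = (2.850 / 0.36)² = 7.917² = 62.67.
Round up.

n = 63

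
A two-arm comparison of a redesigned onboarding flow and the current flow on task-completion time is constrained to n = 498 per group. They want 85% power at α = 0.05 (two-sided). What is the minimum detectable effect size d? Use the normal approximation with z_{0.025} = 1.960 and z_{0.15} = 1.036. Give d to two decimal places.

For two independent groups of n = 498 each: d_min = (z_{α/2} + z_β)·√(2/n).
z-sum = 1.960 + 1.036 = 2.996.
d_min = 2.996 × √(2/498) = 2.996 × 0.0634 = 0.190.

d_min ≈ 0.19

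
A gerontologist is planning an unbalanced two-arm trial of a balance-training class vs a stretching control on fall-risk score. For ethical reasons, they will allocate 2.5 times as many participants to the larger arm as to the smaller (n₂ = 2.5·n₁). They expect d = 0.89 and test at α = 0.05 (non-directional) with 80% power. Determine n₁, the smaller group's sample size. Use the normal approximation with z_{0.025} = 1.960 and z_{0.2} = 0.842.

n₁ = 14

With allocation ratio k = n₂/n₁ = 2.5, Var(x̄₁−x̄₂) = σ²(1/n₁ + 1/(k·n₁)) = σ²·(k+1)/(k·n₁).
So n₁ = (1 + 1/k)·((z_{α/2} + z_β)/d)² = 1.400 × (2.802/0.89)².
n₁ = 1.400 × 9.91 = 13.9.
Round up: n₁ = 14, giving n₂ = 2.5 × 14 = 35.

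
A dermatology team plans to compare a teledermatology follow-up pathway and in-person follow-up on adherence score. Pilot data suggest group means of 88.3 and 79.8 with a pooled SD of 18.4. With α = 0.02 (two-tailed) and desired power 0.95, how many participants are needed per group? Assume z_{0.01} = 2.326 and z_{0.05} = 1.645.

n = 148 per group

Cohen's d = |M₁ − M₂| / SD_pooled = |88.3 − 79.8| / 18.4 = 8.5 / 18.4 = 0.462.
For two independent groups with equal n: n = 2·((z_{α/2} + z_β) / d)².
z_{α/2} + z_β = 2.326 + 1.645 = 3.971.
n = 2 × (3.971 / 0.462)² = 2 × 8.595² = 2 × 73.88 = 147.8.
Round up to the next whole participant.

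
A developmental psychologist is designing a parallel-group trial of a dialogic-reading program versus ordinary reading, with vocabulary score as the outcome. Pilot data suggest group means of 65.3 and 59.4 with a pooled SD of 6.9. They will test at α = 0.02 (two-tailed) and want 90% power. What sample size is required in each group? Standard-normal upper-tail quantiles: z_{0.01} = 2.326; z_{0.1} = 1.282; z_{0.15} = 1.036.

n = 36 per group

Cohen's d = |M₁ − M₂| / SD_pooled = |65.3 − 59.4| / 6.9 = 5.9 / 6.9 = 0.855.
For two independent groups with equal n: n = 2·((z_{α/2} + z_β) / d)².
z_{α/2} + z_β = 2.326 + 1.282 = 3.608.
n = 2 × (3.608 / 0.855)² = 2 × 4.220² = 2 × 17.81 = 35.6.
Round up to the next whole participant.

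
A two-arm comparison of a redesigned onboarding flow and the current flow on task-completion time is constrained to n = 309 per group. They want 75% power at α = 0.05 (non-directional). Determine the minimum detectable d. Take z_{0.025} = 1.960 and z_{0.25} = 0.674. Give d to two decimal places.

d_min ≈ 0.21

For two independent groups of n = 309 each: d_min = (z_{α/2} + z_β)·√(2/n).
z-sum = 1.960 + 0.674 = 2.634.
d_min = 2.634 × √(2/309) = 2.634 × 0.0805 = 0.212.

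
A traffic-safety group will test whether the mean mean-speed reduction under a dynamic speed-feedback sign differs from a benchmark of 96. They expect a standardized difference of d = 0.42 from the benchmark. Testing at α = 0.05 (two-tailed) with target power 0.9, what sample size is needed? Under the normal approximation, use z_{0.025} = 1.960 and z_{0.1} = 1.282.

For a one-sample test: n = ((z_{α/2} + z_β) / d)².
z_{α/2} + z_β = 1.960 + 1.282 = 3.242.
n = (3.242 / 0.42)² = 7.719² = 59.58.
Round up.

n = 60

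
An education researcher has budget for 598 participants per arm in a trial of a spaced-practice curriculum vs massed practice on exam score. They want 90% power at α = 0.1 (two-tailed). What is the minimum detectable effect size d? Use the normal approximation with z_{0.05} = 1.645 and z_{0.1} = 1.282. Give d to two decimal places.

For two independent groups of n = 598 each: d_min = (z_{α/2} + z_β)·√(2/n).
z-sum = 1.645 + 1.282 = 2.927.
d_min = 2.927 × √(2/598) = 2.927 × 0.0578 = 0.169.

d_min ≈ 0.17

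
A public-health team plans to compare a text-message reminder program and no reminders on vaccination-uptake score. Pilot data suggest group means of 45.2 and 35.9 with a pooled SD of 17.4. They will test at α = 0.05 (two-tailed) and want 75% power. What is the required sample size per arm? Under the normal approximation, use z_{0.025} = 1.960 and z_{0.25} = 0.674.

n = 49 per group

Cohen's d = |M₁ − M₂| / SD_pooled = |45.2 − 35.9| / 17.4 = 9.3 / 17.4 = 0.534.
For two independent groups with equal n: n = 2·((z_{α/2} + z_β) / d)².
z_{α/2} + z_β = 1.960 + 0.674 = 2.634.
n = 2 × (2.634 / 0.534)² = 2 × 4.933² = 2 × 24.33 = 48.7.
Round up to the next whole participant.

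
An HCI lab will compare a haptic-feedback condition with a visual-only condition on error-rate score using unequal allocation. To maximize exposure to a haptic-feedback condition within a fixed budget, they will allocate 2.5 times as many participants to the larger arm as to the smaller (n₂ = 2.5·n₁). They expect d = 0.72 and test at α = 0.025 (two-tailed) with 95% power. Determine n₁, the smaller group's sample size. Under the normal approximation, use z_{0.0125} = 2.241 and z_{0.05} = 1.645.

With allocation ratio k = n₂/n₁ = 2.5, Var(x̄₁−x̄₂) = σ²(1/n₁ + 1/(k·n₁)) = σ²·(k+1)/(k·n₁).
So n₁ = (1 + 1/k)·((z_{α/2} + z_β)/d)² = 1.400 × (3.886/0.72)².
n₁ = 1.400 × 29.13 = 40.8.
Round up: n₁ = 41, giving n₂ = ⌈2.5 × 41⌉ = ⌈102.5⌉ = 103.

n₁ = 41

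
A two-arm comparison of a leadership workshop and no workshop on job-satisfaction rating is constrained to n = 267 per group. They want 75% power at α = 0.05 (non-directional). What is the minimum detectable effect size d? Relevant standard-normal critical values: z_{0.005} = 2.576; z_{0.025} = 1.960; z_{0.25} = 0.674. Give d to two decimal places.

d_min ≈ 0.23

For two independent groups of n = 267 each: d_min = (z_{α/2} + z_β)·√(2/n).
z-sum = 1.960 + 0.674 = 2.634.
d_min = 2.634 × √(2/267) = 2.634 × 0.0865 = 0.228.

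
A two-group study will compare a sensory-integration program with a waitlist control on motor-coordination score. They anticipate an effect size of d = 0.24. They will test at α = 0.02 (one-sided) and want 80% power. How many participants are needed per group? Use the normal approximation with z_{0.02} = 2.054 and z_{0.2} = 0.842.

For two independent groups with equal n: n = 2·((z_{α} + z_β) / d)².
z_{α} + z_β = 2.054 + 0.842 = 2.896.
n = 2 × (2.896 / 0.24)² = 2 × 12.067² = 2 × 145.60 = 291.2.
Round up to the next whole participant.

n = 292 per group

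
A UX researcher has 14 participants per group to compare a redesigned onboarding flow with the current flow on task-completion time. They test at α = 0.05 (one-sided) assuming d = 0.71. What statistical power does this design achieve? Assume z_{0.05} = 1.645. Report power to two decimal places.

For two equal groups, power = Φ(d·√(n/2) − z_{α}).
d·√(n/2) = 0.71 × √(14/2) = 0.71 × 2.646 = 1.878.
z_β = 1.878 − 1.645 = 0.233.
Power = Φ(0.233) = 0.592.

power ≈ 0.59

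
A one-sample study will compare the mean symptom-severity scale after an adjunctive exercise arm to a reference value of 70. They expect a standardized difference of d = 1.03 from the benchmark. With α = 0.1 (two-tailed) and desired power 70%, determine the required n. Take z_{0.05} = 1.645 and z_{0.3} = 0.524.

For a one-sample test: n = ((z_{α/2} + z_β) / d)².
z_{α/2} + z_β = 1.645 + 0.524 = 2.169.
n = (2.169 / 1.03)² = 2.106² = 4.43.
Round up.

n = 5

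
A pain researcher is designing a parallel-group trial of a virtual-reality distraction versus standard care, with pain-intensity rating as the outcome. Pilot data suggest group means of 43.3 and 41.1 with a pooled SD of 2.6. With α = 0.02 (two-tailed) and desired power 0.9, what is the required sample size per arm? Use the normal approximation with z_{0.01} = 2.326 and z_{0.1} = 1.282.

Cohen's d = |M₁ − M₂| / SD_pooled = |43.3 − 41.1| / 2.6 = 2.2 / 2.6 = 0.846.
For two independent groups with equal n: n = 2·((z_{α/2} + z_β) / d)².
z_{α/2} + z_β = 2.326 + 1.282 = 3.608.
n = 2 × (3.608 / 0.846)² = 2 × 4.265² = 2 × 18.19 = 36.4.
Round up to the next whole participant.

n = 37 per group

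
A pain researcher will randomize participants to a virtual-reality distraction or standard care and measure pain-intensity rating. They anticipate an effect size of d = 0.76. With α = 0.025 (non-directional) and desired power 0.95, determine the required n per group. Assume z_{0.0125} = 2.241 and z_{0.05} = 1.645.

For two independent groups with equal n: n = 2·((z_{α/2} + z_β) / d)².
z_{α/2} + z_β = 2.241 + 1.645 = 3.886.
n = 2 × (3.886 / 0.76)² = 2 × 5.113² = 2 × 26.14 = 52.3.
Round up to the next whole participant.

n = 53 per group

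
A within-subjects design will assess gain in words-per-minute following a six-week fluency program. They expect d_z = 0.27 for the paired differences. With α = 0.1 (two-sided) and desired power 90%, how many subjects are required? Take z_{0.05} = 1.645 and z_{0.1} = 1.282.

For a paired (one-sample on differences) test: n = ((z_{α/2} + z_β) / d)².
z_{α/2} + z_β = 1.645 + 1.282 = 2.927.
n = (2.927 / 0.27)² = 10.841² = 117.52.
Round up.

n = 118 pairs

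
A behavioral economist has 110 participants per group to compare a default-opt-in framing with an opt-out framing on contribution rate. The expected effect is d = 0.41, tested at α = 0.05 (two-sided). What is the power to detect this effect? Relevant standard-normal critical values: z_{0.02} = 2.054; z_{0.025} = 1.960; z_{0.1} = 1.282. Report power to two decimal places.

power ≈ 0.86

For two equal groups, power = Φ(d·√(n/2) − z_{α/2}).
d·√(n/2) = 0.41 × √(110/2) = 0.41 × 7.416 = 3.041.
z_β = 3.041 − 1.960 = 1.081.
Power = Φ(1.081) = 0.860.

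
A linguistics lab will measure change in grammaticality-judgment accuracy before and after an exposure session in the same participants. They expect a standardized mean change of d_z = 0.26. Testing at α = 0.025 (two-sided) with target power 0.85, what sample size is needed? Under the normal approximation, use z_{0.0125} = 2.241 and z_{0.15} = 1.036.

n = 159 pairs

For a paired (one-sample on differences) test: n = ((z_{α/2} + z_β) / d)².
z_{α/2} + z_β = 2.241 + 1.036 = 3.277.
n = (3.277 / 0.26)² = 12.604² = 158.86.
Round up.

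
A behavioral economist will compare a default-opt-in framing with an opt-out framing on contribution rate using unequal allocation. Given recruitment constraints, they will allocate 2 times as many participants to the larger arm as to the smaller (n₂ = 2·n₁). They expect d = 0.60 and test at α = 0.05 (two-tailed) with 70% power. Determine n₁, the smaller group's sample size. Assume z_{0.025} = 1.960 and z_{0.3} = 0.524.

n₁ = 26

With allocation ratio k = n₂/n₁ = 2, Var(x̄₁−x̄₂) = σ²(1/n₁ + 1/(k·n₁)) = σ²·(k+1)/(k·n₁).
So n₁ = (1 + 1/k)·((z_{α/2} + z_β)/d)² = 1.500 × (2.484/0.60)².
n₁ = 1.500 × 17.14 = 25.7.
Round up: n₁ = 26, giving n₂ = 2 × 26 = 52.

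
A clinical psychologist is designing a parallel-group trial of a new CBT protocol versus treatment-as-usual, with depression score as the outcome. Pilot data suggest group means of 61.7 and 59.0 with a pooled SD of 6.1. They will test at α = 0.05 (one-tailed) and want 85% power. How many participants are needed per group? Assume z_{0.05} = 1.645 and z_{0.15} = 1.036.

Cohen's d = |M₁ − M₂| / SD_pooled = |61.7 − 59.0| / 6.1 = 2.7 / 6.1 = 0.443.
For two independent groups with equal n: n = 2·((z_{α} + z_β) / d)².
z_{α} + z_β = 1.645 + 1.036 = 2.681.
n = 2 × (2.681 / 0.443)² = 2 × 6.052² = 2 × 36.63 = 73.3.
Round up to the next whole participant.

n = 74 per group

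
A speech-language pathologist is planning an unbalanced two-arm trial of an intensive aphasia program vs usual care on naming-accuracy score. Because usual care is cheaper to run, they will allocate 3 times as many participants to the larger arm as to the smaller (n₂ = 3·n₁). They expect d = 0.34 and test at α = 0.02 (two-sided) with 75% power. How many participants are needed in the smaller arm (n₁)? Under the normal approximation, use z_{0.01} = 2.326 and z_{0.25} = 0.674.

n₁ = 104

With allocation ratio k = n₂/n₁ = 3, Var(x̄₁−x̄₂) = σ²(1/n₁ + 1/(k·n₁)) = σ²·(k+1)/(k·n₁).
So n₁ = (1 + 1/k)·((z_{α/2} + z_β)/d)² = 1.333 × (3.000/0.34)².
n₁ = 1.333 × 77.85 = 103.8.
Round up: n₁ = 104, giving n₂ = 3 × 104 = 312.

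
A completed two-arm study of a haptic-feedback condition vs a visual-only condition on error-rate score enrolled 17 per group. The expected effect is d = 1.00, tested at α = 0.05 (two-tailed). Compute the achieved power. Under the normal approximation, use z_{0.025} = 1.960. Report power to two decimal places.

power ≈ 0.83

For two equal groups, power = Φ(d·√(n/2) − z_{α/2}).
d·√(n/2) = 1.00 × √(17/2) = 1.00 × 2.915 = 2.915.
z_β = 2.915 − 1.960 = 0.955.
Power = Φ(0.955) = 0.830.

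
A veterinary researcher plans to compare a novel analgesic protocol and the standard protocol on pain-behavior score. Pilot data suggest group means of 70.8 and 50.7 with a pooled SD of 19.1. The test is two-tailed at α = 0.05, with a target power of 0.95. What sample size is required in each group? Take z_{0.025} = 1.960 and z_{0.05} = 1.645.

Cohen's d = |M₁ − M₂| / SD_pooled = |70.8 − 50.7| / 19.1 = 20.1 / 19.1 = 1.052.
For two independent groups with equal n: n = 2·((z_{α/2} + z_β) / d)².
z_{α/2} + z_β = 1.960 + 1.645 = 3.605.
n = 2 × (3.605 / 1.052)² = 2 × 3.427² = 2 × 11.74 = 23.5.
Round up to the next whole participant.

n = 24 per group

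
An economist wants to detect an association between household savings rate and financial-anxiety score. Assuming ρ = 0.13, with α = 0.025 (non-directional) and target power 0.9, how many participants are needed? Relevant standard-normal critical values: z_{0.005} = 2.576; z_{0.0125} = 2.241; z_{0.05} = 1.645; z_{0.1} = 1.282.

n = 730

Fisher's z: C = ½·ln((1+r)/(1−r)) = ½·ln(1.2989) = 0.1307.
n = ((z_{α/2} + z_β)/C)² + 3.
(2.241 + 1.282) / 0.1307 = 3.523 / 0.1307 = 26.955.
n = 26.955² + 3 = 726.56 + 3 = 729.6.
Round up.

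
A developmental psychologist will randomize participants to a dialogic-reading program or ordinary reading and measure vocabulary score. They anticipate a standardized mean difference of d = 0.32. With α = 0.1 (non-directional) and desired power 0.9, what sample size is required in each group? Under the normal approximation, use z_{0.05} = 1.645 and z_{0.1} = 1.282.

n = 168 per group

For two independent groups with equal n: n = 2·((z_{α/2} + z_β) / d)².
z_{α/2} + z_β = 1.645 + 1.282 = 2.927.
n = 2 × (2.927 / 0.32)² = 2 × 9.147² = 2 × 83.67 = 167.3.
Round up to the next whole participant.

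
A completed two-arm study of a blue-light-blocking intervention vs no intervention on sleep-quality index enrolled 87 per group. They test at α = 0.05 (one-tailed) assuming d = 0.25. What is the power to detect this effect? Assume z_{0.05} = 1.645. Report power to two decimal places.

For two equal groups, power = Φ(d·√(n/2) − z_{α}).
d·√(n/2) = 0.25 × √(87/2) = 0.25 × 6.595 = 1.649.
z_β = 1.649 − 1.645 = 0.004.
Power = Φ(0.004) = 0.502.

power ≈ 0.50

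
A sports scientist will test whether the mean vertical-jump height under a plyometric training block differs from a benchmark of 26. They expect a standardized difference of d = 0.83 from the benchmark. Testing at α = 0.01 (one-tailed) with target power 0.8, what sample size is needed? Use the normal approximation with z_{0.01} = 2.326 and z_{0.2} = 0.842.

n = 15

For a one-sample test: n = ((z_{α} + z_β) / d)².
z_{α} + z_β = 2.326 + 0.842 = 3.168.
n = (3.168 / 0.83)² = 3.817² = 14.57.
Round up.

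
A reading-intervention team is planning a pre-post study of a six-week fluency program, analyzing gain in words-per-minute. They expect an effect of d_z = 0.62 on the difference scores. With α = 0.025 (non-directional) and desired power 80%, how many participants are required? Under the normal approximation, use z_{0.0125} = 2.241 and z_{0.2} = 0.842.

n = 25 pairs

For a paired (one-sample on differences) test: n = ((z_{α/2} + z_β) / d)².
z_{α/2} + z_β = 2.241 + 0.842 = 3.083.
n = (3.083 / 0.62)² = 4.973² = 24.73.
Round up.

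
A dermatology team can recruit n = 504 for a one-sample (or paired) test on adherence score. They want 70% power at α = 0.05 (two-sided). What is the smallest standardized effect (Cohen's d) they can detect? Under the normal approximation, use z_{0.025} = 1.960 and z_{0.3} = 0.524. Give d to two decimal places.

For a single sample (or paired design) of n = 504: d_min = (z_{α/2} + z_β)/√n.
z-sum = 1.960 + 0.524 = 2.484.
d_min = 2.484 / √504 = 2.484 / 22.450 = 0.111.

d_min ≈ 0.11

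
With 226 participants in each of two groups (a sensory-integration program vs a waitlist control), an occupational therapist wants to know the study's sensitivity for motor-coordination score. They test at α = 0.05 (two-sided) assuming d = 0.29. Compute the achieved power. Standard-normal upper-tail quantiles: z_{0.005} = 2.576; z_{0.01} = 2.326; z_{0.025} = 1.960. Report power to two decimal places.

For two equal groups, power = Φ(d·√(n/2) − z_{α/2}).
d·√(n/2) = 0.29 × √(226/2) = 0.29 × 10.630 = 3.083.
z_β = 3.083 − 1.960 = 1.123.
Power = Φ(1.123) = 0.869.

power ≈ 0.87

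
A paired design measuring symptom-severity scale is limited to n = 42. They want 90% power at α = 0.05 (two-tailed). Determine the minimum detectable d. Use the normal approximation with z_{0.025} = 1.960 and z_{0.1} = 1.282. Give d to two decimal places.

For a single sample (or paired design) of n = 42: d_min = (z_{α/2} + z_β)/√n.
z-sum = 1.960 + 1.282 = 3.242.
d_min = 3.242 / √42 = 3.242 / 6.481 = 0.500.

d_min ≈ 0.50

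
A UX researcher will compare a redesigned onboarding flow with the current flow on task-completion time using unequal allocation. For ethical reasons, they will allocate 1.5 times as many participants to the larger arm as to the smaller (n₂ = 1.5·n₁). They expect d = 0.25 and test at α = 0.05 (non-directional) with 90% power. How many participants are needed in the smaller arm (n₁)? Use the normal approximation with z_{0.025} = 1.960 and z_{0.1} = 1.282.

With allocation ratio k = n₂/n₁ = 1.5, Var(x̄₁−x̄₂) = σ²(1/n₁ + 1/(k·n₁)) = σ²·(k+1)/(k·n₁).
So n₁ = (1 + 1/k)·((z_{α/2} + z_β)/d)² = 1.667 × (3.242/0.25)².
n₁ = 1.667 × 168.17 = 280.3.
Round up: n₁ = 281, giving n₂ = ⌈1.5 × 281⌉ = ⌈421.5⌉ = 422.

n₁ = 281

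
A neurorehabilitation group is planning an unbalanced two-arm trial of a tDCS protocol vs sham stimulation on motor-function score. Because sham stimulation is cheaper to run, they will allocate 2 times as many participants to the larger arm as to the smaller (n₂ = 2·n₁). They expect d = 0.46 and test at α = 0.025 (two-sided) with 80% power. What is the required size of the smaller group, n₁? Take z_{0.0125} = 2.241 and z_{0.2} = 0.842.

n₁ = 68

With allocation ratio k = n₂/n₁ = 2, Var(x̄₁−x̄₂) = σ²(1/n₁ + 1/(k·n₁)) = σ²·(k+1)/(k·n₁).
So n₁ = (1 + 1/k)·((z_{α/2} + z_β)/d)² = 1.500 × (3.083/0.46)².
n₁ = 1.500 × 44.92 = 67.4.
Round up: n₁ = 68, giving n₂ = 2 × 68 = 136.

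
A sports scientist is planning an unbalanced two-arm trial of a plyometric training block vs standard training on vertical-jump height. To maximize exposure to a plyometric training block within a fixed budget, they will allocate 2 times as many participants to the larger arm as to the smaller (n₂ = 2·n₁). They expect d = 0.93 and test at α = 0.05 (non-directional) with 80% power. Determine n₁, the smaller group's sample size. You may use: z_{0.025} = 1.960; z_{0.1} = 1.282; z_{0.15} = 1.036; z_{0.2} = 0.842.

n₁ = 14

With allocation ratio k = n₂/n₁ = 2, Var(x̄₁−x̄₂) = σ²(1/n₁ + 1/(k·n₁)) = σ²·(k+1)/(k·n₁).
So n₁ = (1 + 1/k)·((z_{α/2} + z_β)/d)² = 1.500 × (2.802/0.93)².
n₁ = 1.500 × 9.08 = 13.6.
Round up: n₁ = 14, giving n₂ = 2 × 14 = 28.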